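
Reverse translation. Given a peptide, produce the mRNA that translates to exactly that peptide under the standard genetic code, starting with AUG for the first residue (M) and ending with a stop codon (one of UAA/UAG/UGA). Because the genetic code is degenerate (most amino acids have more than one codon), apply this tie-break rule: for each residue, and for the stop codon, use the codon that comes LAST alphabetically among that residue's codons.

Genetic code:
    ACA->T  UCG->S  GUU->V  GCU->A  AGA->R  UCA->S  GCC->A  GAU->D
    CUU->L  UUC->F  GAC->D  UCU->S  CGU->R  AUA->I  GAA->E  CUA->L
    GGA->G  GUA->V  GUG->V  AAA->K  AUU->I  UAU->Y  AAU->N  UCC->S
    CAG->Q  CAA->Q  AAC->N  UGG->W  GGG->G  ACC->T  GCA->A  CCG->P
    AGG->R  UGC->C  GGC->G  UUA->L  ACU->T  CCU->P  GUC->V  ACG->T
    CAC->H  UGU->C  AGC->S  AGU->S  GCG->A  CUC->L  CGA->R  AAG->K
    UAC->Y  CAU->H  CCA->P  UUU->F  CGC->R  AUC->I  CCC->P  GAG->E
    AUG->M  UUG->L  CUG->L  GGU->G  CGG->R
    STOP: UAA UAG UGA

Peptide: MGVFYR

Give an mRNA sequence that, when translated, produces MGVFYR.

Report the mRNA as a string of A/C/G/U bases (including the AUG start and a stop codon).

residue 1: M -> AUG (start codon)
residue 2: G codons sorted = GGA,GGC,GGG,GGU -> pick last = GGU
residue 3: V codons sorted = GUA,GUC,GUG,GUU -> pick last = GUU
residue 4: F codons sorted = UUC,UUU -> pick last = UUU
residue 5: Y codons sorted = UAC,UAU -> pick last = UAU
residue 6: R codons sorted = AGA,AGG,CGA,CGC,CGG,CGU -> pick last = CGU
terminator: stop codons sorted = UAA,UAG,UGA -> pick last = UGA

Answer: mRNA: AUGGGUGUUUUUUAUCGUUGA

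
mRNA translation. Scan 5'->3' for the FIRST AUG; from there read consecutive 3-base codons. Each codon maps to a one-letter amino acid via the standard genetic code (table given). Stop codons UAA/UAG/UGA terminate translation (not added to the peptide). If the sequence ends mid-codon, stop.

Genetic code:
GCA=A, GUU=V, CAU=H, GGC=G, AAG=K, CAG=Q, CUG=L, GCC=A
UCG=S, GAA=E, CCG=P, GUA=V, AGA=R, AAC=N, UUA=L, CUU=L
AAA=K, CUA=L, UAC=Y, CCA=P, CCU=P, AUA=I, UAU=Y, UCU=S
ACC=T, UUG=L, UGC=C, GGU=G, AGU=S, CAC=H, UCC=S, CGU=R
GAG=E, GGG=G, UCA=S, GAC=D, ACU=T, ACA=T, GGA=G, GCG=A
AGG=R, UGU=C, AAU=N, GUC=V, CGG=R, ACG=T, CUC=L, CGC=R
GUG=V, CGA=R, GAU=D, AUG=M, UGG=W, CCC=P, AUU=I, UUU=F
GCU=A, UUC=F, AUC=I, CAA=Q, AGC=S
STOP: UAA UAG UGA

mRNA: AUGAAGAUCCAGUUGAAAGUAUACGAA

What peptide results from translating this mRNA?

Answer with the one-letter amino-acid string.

start AUG at pos 0
pos 0: AUG -> M; peptide=M
pos 3: AAG -> K; peptide=MK
pos 6: AUC -> I; peptide=MKI
pos 9: CAG -> Q; peptide=MKIQ
pos 12: UUG -> L; peptide=MKIQL
pos 15: AAA -> K; peptide=MKIQLK
pos 18: GUA -> V; peptide=MKIQLKV
pos 21: UAC -> Y; peptide=MKIQLKVY
pos 24: GAA -> E; peptide=MKIQLKVYE
pos 27: only 0 nt remain (<3), stop (end of mRNA)

Answer: MKIQLKVYE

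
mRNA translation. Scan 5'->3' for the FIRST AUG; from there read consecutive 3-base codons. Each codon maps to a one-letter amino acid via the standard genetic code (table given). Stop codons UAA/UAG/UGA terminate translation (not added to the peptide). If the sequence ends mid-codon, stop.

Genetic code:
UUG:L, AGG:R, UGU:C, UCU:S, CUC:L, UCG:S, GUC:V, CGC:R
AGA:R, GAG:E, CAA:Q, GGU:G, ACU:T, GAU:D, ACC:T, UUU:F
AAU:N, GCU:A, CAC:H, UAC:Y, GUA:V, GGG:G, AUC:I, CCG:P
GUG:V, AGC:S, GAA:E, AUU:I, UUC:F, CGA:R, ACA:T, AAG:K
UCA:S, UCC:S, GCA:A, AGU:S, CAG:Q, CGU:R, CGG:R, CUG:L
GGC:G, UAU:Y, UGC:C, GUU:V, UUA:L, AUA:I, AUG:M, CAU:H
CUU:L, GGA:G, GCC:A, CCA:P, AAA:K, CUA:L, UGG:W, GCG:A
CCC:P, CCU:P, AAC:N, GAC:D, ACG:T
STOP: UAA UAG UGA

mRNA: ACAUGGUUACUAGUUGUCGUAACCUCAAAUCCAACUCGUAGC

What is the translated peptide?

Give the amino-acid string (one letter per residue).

Answer: MVTSCRNLKSNS

Derivation:
start AUG at pos 2
pos 2: AUG -> M; peptide=M
pos 5: GUU -> V; peptide=MV
pos 8: ACU -> T; peptide=MVT
pos 11: AGU -> S; peptide=MVTS
pos 14: UGU -> C; peptide=MVTSC
pos 17: CGU -> R; peptide=MVTSCR
pos 20: AAC -> N; peptide=MVTSCRN
pos 23: CUC -> L; peptide=MVTSCRNL
pos 26: AAA -> K; peptide=MVTSCRNLK
pos 29: UCC -> S; peptide=MVTSCRNLKS
pos 32: AAC -> N; peptide=MVTSCRNLKSN
pos 35: UCG -> S; peptide=MVTSCRNLKSNS
pos 38: UAG -> STOP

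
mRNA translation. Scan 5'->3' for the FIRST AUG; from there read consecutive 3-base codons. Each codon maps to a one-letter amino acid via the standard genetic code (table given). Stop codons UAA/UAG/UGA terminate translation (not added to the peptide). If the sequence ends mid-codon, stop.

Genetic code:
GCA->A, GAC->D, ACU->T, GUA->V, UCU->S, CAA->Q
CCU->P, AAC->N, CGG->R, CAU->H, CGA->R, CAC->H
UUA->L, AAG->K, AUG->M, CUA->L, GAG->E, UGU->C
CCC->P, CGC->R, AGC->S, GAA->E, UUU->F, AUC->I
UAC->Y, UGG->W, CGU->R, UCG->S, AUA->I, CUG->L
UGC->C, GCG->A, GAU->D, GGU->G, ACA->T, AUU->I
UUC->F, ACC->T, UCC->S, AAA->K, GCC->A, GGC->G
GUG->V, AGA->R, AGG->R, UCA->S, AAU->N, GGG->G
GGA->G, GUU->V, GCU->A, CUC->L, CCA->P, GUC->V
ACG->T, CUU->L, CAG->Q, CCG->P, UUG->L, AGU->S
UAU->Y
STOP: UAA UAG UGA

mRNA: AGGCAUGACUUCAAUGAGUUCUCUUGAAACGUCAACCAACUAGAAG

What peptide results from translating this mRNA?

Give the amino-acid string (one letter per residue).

Answer: MTSMSSLETSTN

Derivation:
start AUG at pos 4
pos 4: AUG -> M; peptide=M
pos 7: ACU -> T; peptide=MT
pos 10: UCA -> S; peptide=MTS
pos 13: AUG -> M; peptide=MTSM
pos 16: AGU -> S; peptide=MTSMS
pos 19: UCU -> S; peptide=MTSMSS
pos 22: CUU -> L; peptide=MTSMSSL
pos 25: GAA -> E; peptide=MTSMSSLE
pos 28: ACG -> T; peptide=MTSMSSLET
pos 31: UCA -> S; peptide=MTSMSSLETS
pos 34: ACC -> T; peptide=MTSMSSLETST
pos 37: AAC -> N; peptide=MTSMSSLETSTN
pos 40: UAG -> STOP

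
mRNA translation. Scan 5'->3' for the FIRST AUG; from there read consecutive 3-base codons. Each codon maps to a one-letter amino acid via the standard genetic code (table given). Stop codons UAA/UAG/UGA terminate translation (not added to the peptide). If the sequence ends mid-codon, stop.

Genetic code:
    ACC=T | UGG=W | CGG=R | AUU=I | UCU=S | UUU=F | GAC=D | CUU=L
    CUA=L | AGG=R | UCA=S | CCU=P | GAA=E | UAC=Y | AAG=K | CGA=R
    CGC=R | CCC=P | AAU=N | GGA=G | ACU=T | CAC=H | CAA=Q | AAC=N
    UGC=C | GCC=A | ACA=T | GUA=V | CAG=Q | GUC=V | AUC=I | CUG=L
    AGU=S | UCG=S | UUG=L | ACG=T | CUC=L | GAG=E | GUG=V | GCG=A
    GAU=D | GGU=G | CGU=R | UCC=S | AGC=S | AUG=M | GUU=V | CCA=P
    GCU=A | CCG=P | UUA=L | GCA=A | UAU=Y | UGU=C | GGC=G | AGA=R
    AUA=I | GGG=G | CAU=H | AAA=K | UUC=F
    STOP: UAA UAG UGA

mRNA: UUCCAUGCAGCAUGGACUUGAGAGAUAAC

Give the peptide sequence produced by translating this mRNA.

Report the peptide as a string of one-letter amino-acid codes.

start AUG at pos 4
pos 4: AUG -> M; peptide=M
pos 7: CAG -> Q; peptide=MQ
pos 10: CAU -> H; peptide=MQH
pos 13: GGA -> G; peptide=MQHG
pos 16: CUU -> L; peptide=MQHGL
pos 19: GAG -> E; peptide=MQHGLE
pos 22: AGA -> R; peptide=MQHGLER
pos 25: UAA -> STOP

Answer: MQHGLER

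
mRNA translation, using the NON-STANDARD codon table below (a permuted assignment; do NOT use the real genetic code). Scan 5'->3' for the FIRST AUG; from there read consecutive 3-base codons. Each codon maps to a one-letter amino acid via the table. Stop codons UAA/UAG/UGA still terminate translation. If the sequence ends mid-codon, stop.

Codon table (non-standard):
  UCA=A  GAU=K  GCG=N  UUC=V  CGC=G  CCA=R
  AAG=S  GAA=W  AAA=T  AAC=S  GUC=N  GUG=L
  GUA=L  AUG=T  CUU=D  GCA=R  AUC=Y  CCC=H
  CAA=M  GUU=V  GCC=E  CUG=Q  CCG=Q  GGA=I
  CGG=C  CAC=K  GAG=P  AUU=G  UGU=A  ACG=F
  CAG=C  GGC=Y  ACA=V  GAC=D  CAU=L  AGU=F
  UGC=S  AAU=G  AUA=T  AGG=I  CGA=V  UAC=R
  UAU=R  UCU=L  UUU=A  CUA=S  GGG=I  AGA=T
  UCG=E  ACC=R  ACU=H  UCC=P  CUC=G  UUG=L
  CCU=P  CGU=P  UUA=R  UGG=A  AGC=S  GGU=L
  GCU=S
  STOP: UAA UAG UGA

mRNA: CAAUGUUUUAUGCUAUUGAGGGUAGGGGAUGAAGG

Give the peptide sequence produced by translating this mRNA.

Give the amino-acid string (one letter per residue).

start AUG at pos 2
pos 2: AUG -> T; peptide=T
pos 5: UUU -> A; peptide=TA
pos 8: UAU -> R; peptide=TAR
pos 11: GCU -> S; peptide=TARS
pos 14: AUU -> G; peptide=TARSG
pos 17: GAG -> P; peptide=TARSGP
pos 20: GGU -> L; peptide=TARSGPL
pos 23: AGG -> I; peptide=TARSGPLI
pos 26: GGA -> I; peptide=TARSGPLII
pos 29: UGA -> STOP

Answer: TARSGPLII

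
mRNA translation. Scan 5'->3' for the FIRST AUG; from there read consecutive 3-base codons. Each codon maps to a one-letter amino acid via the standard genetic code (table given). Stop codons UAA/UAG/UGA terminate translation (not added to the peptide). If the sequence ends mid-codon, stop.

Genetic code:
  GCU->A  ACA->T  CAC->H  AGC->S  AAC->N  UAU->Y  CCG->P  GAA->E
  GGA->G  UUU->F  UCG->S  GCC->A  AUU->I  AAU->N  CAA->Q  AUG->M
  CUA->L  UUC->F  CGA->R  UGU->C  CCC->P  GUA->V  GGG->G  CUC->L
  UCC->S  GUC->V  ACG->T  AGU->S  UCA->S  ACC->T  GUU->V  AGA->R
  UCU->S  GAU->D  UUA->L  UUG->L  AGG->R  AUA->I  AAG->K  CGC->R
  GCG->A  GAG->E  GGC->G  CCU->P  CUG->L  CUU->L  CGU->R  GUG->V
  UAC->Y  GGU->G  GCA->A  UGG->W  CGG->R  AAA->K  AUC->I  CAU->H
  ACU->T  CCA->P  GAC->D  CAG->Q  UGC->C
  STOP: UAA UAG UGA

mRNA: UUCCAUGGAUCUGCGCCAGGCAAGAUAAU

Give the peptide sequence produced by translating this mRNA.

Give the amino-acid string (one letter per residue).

start AUG at pos 4
pos 4: AUG -> M; peptide=M
pos 7: GAU -> D; peptide=MD
pos 10: CUG -> L; peptide=MDL
pos 13: CGC -> R; peptide=MDLR
pos 16: CAG -> Q; peptide=MDLRQ
pos 19: GCA -> A; peptide=MDLRQA
pos 22: AGA -> R; peptide=MDLRQAR
pos 25: UAA -> STOP

Answer: MDLRQAR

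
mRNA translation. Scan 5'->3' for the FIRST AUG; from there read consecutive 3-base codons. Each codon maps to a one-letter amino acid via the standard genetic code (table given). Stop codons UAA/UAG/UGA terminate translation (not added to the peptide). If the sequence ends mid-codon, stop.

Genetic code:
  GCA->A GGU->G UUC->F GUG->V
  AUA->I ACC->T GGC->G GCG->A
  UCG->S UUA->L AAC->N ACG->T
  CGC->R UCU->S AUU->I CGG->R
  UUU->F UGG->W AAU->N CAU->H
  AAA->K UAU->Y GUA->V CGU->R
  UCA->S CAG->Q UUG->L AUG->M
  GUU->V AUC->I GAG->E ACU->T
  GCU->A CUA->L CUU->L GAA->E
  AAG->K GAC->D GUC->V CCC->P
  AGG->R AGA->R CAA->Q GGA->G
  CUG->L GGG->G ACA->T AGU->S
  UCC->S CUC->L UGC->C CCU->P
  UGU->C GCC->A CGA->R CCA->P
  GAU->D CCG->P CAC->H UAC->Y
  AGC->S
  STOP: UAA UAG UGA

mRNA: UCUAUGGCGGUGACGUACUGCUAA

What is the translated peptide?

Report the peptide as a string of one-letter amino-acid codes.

Answer: MAVTYC

Derivation:
start AUG at pos 3
pos 3: AUG -> M; peptide=M
pos 6: GCG -> A; peptide=MA
pos 9: GUG -> V; peptide=MAV
pos 12: ACG -> T; peptide=MAVT
pos 15: UAC -> Y; peptide=MAVTY
pos 18: UGC -> C; peptide=MAVTYC
pos 21: UAA -> STOP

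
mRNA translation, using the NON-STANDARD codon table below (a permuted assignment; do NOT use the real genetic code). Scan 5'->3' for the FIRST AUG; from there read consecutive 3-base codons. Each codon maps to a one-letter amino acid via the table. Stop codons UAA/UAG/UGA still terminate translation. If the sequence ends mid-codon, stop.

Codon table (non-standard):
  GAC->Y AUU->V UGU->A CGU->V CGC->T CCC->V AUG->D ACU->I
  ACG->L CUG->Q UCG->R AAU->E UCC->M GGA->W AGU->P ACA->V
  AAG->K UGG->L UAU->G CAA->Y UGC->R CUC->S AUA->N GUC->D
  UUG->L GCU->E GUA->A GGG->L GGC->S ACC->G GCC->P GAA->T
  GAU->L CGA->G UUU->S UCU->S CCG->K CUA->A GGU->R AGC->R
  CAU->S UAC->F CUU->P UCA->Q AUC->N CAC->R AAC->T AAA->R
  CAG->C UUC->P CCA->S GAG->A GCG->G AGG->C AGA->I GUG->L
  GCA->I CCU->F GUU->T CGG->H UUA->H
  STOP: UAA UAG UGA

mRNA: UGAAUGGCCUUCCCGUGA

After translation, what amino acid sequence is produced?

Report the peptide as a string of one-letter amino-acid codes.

start AUG at pos 3
pos 3: AUG -> D; peptide=D
pos 6: GCC -> P; peptide=DP
pos 9: UUC -> P; peptide=DPP
pos 12: CCG -> K; peptide=DPPK
pos 15: UGA -> STOP

Answer: DPPK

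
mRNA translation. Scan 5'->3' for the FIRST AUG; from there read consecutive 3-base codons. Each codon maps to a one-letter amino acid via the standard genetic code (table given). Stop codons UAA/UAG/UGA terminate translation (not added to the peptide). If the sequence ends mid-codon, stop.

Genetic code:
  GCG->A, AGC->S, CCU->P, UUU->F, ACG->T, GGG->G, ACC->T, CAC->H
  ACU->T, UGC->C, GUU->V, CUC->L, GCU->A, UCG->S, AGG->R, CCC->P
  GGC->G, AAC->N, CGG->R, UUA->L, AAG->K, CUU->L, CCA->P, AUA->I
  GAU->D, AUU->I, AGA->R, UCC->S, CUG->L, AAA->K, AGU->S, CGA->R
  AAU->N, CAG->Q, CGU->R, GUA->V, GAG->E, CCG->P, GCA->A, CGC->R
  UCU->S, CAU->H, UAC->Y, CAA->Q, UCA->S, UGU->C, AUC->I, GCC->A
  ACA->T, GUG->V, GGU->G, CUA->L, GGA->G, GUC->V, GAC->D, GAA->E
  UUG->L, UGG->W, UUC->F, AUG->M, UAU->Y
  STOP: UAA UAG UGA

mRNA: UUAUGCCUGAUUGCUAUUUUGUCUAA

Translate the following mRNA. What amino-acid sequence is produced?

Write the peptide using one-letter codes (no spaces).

start AUG at pos 2
pos 2: AUG -> M; peptide=M
pos 5: CCU -> P; peptide=MP
pos 8: GAU -> D; peptide=MPD
pos 11: UGC -> C; peptide=MPDC
pos 14: UAU -> Y; peptide=MPDCY
pos 17: UUU -> F; peptide=MPDCYF
pos 20: GUC -> V; peptide=MPDCYFV
pos 23: UAA -> STOP

Answer: MPDCYFV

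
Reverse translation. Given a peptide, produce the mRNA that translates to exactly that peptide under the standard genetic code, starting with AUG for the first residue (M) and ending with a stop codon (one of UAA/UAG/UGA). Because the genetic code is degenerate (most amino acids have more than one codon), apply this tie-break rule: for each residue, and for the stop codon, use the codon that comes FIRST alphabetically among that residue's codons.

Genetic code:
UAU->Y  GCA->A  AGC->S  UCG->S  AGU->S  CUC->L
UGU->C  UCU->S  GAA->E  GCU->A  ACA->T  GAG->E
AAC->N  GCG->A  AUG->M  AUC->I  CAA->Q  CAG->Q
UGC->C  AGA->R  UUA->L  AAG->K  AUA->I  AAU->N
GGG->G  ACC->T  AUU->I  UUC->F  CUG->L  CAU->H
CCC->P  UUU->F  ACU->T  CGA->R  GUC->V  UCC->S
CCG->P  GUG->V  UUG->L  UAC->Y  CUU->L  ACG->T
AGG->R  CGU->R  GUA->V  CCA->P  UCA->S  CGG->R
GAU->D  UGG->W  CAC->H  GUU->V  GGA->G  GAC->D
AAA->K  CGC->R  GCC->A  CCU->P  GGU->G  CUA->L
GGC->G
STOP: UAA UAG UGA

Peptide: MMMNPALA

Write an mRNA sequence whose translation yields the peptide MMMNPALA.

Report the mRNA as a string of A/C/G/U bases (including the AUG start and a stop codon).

Answer: mRNA: AUGAUGAUGAACCCAGCACUAGCAUAA

Derivation:
residue 1: M -> AUG (start codon)
residue 2: M -> AUG (only codon)
residue 3: M -> AUG (only codon)
residue 4: N codons sorted = AAC,AAU -> pick first = AAC
residue 5: P codons sorted = CCA,CCC,CCG,CCU -> pick first = CCA
residue 6: A codons sorted = GCA,GCC,GCG,GCU -> pick first = GCA
residue 7: L codons sorted = CUA,CUC,CUG,CUU,UUA,UUG -> pick first = CUA
residue 8: A codons sorted = GCA,GCC,GCG,GCU -> pick first = GCA
terminator: stop codons sorted = UAA,UAG,UGA -> pick first = UAA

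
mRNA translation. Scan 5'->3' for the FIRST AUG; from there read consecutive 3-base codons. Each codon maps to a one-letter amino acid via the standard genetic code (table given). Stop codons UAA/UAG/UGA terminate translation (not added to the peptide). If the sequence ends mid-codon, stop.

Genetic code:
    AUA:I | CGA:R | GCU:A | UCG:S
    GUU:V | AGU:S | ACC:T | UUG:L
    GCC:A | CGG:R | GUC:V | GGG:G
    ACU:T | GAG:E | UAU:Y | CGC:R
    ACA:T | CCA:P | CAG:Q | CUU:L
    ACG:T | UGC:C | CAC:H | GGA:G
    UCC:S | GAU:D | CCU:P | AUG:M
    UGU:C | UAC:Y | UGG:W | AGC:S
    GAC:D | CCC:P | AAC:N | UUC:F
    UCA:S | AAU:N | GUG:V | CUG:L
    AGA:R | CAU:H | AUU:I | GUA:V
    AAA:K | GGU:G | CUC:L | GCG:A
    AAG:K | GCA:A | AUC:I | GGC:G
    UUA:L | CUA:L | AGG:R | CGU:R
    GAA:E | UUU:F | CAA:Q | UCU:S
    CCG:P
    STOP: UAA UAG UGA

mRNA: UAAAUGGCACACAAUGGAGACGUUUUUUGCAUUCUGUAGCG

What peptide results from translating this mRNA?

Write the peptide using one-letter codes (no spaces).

Answer: MAHNGDVFCIL

Derivation:
start AUG at pos 3
pos 3: AUG -> M; peptide=M
pos 6: GCA -> A; peptide=MA
pos 9: CAC -> H; peptide=MAH
pos 12: AAU -> N; peptide=MAHN
pos 15: GGA -> G; peptide=MAHNG
pos 18: GAC -> D; peptide=MAHNGD
pos 21: GUU -> V; peptide=MAHNGDV
pos 24: UUU -> F; peptide=MAHNGDVF
pos 27: UGC -> C; peptide=MAHNGDVFC
pos 30: AUU -> I; peptide=MAHNGDVFCI
pos 33: CUG -> L; peptide=MAHNGDVFCIL
pos 36: UAG -> STOP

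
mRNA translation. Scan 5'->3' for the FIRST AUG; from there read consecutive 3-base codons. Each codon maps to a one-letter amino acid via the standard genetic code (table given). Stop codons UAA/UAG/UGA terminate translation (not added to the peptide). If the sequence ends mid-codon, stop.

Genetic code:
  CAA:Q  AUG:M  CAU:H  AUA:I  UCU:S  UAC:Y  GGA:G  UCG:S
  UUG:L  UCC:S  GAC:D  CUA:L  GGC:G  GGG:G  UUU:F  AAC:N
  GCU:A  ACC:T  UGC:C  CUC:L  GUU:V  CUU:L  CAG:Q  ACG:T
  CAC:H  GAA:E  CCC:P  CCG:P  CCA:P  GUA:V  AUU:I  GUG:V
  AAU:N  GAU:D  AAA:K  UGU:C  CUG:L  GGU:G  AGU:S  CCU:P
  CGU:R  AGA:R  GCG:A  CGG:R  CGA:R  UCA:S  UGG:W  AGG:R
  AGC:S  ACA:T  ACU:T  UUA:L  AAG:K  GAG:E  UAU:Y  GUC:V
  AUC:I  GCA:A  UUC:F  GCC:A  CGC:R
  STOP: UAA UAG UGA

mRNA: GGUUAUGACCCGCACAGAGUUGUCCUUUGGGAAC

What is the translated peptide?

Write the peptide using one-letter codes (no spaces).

start AUG at pos 4
pos 4: AUG -> M; peptide=M
pos 7: ACC -> T; peptide=MT
pos 10: CGC -> R; peptide=MTR
pos 13: ACA -> T; peptide=MTRT
pos 16: GAG -> E; peptide=MTRTE
pos 19: UUG -> L; peptide=MTRTEL
pos 22: UCC -> S; peptide=MTRTELS
pos 25: UUU -> F; peptide=MTRTELSF
pos 28: GGG -> G; peptide=MTRTELSFG
pos 31: AAC -> N; peptide=MTRTELSFGN
pos 34: only 0 nt remain (<3), stop (end of mRNA)

Answer: MTRTELSFGN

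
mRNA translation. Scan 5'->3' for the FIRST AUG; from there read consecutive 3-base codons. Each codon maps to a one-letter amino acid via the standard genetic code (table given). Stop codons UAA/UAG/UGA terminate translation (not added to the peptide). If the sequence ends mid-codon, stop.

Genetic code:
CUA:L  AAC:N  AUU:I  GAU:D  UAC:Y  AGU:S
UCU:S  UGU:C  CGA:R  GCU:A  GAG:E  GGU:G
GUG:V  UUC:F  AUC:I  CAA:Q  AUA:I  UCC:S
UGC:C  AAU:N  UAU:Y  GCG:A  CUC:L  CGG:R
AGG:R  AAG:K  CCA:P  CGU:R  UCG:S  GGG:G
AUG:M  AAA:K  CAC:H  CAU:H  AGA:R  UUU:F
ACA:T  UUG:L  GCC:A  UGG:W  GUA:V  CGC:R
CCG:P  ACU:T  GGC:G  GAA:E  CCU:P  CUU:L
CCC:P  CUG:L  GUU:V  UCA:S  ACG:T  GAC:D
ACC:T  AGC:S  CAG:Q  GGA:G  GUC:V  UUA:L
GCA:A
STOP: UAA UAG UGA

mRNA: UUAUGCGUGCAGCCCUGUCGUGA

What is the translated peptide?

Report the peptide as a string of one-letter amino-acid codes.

Answer: MRAALS

Derivation:
start AUG at pos 2
pos 2: AUG -> M; peptide=M
pos 5: CGU -> R; peptide=MR
pos 8: GCA -> A; peptide=MRA
pos 11: GCC -> A; peptide=MRAA
pos 14: CUG -> L; peptide=MRAAL
pos 17: UCG -> S; peptide=MRAALS
pos 20: UGA -> STOP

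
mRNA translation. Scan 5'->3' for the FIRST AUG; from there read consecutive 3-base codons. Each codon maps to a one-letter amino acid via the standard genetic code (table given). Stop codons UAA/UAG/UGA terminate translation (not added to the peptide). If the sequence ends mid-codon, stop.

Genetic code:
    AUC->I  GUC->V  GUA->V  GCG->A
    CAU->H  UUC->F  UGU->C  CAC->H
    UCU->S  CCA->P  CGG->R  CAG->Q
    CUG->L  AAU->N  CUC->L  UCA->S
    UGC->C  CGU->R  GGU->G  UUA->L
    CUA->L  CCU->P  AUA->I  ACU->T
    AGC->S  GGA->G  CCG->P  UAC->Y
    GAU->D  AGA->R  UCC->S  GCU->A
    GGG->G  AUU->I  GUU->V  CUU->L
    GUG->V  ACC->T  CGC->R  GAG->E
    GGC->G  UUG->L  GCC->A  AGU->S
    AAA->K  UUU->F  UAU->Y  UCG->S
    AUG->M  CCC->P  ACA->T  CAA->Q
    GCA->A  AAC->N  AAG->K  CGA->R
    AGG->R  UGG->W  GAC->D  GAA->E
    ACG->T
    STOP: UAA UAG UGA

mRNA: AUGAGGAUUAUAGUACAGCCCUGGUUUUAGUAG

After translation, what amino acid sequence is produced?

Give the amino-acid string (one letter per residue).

Answer: MRIIVQPWF

Derivation:
start AUG at pos 0
pos 0: AUG -> M; peptide=M
pos 3: AGG -> R; peptide=MR
pos 6: AUU -> I; peptide=MRI
pos 9: AUA -> I; peptide=MRII
pos 12: GUA -> V; peptide=MRIIV
pos 15: CAG -> Q; peptide=MRIIVQ
pos 18: CCC -> P; peptide=MRIIVQP
pos 21: UGG -> W; peptide=MRIIVQPW
pos 24: UUU -> F; peptide=MRIIVQPWF
pos 27: UAG -> STOP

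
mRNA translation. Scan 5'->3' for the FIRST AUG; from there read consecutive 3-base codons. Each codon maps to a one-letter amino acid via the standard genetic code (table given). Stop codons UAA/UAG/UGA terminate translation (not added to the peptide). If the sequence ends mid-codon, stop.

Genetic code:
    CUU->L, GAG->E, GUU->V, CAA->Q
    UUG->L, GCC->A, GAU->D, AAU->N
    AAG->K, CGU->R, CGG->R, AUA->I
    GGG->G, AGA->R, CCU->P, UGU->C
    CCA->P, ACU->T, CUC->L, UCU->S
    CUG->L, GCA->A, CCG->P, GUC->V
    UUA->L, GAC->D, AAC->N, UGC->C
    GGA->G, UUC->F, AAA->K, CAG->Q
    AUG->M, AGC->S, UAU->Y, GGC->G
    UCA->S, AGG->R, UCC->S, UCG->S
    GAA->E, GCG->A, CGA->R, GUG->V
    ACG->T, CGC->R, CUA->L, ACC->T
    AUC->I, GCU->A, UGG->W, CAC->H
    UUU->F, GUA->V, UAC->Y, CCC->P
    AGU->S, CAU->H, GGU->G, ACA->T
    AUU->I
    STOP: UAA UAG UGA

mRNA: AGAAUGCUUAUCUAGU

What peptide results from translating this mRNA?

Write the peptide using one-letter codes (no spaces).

Answer: MLI

Derivation:
start AUG at pos 3
pos 3: AUG -> M; peptide=M
pos 6: CUU -> L; peptide=ML
pos 9: AUC -> I; peptide=MLI
pos 12: UAG -> STOP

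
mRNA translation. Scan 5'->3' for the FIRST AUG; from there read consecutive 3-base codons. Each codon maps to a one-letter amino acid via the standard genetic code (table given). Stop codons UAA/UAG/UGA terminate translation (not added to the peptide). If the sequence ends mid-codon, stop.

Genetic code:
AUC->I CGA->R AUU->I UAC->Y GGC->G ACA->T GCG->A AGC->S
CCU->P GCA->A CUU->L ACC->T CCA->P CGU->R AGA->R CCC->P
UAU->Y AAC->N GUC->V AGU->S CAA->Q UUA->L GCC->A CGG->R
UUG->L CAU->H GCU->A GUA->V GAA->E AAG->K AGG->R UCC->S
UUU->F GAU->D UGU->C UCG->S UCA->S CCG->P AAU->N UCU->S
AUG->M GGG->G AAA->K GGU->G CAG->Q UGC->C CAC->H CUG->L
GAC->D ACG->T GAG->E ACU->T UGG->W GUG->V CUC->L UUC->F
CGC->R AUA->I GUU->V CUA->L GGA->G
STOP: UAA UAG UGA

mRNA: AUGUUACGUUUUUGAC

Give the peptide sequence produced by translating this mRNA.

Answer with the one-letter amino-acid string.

start AUG at pos 0
pos 0: AUG -> M; peptide=M
pos 3: UUA -> L; peptide=ML
pos 6: CGU -> R; peptide=MLR
pos 9: UUU -> F; peptide=MLRF
pos 12: UGA -> STOP

Answer: MLRF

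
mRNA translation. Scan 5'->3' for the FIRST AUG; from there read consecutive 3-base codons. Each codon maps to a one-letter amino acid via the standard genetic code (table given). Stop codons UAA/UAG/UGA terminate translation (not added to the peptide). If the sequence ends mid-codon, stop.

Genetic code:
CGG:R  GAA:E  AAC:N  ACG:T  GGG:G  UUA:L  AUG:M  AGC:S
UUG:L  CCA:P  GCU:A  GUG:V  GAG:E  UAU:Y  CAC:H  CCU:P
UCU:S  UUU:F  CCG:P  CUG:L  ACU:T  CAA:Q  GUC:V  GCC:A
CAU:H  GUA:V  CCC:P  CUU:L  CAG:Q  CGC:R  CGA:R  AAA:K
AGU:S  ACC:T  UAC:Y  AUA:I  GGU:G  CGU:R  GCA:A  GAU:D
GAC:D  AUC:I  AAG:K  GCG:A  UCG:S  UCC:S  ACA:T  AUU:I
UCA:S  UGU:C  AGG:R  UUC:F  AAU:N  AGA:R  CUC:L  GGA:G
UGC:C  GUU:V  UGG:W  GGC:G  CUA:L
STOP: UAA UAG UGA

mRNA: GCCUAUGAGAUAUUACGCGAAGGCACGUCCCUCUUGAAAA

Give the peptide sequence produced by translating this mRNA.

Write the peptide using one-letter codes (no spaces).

start AUG at pos 4
pos 4: AUG -> M; peptide=M
pos 7: AGA -> R; peptide=MR
pos 10: UAU -> Y; peptide=MRY
pos 13: UAC -> Y; peptide=MRYY
pos 16: GCG -> A; peptide=MRYYA
pos 19: AAG -> K; peptide=MRYYAK
pos 22: GCA -> A; peptide=MRYYAKA
pos 25: CGU -> R; peptide=MRYYAKAR
pos 28: CCC -> P; peptide=MRYYAKARP
pos 31: UCU -> S; peptide=MRYYAKARPS
pos 34: UGA -> STOP

Answer: MRYYAKARPS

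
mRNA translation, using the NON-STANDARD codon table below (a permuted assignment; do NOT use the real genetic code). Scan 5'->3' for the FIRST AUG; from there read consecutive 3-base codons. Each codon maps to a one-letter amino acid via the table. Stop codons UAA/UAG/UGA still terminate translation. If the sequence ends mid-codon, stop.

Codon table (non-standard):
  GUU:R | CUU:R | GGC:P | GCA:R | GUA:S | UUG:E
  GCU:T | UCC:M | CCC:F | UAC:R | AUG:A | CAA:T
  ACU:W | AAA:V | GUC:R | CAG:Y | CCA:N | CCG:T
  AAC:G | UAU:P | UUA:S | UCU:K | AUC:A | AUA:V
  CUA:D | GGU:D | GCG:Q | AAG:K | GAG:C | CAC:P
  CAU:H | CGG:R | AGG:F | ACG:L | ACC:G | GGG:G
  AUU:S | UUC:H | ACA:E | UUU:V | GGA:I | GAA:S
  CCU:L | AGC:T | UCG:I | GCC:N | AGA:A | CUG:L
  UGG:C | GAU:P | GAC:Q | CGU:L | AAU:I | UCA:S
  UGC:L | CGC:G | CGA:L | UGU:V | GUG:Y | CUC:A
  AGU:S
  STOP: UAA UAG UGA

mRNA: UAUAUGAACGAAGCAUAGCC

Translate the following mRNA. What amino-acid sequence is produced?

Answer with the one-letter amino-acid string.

Answer: AGSR

Derivation:
start AUG at pos 3
pos 3: AUG -> A; peptide=A
pos 6: AAC -> G; peptide=AG
pos 9: GAA -> S; peptide=AGS
pos 12: GCA -> R; peptide=AGSR
pos 15: UAG -> STOP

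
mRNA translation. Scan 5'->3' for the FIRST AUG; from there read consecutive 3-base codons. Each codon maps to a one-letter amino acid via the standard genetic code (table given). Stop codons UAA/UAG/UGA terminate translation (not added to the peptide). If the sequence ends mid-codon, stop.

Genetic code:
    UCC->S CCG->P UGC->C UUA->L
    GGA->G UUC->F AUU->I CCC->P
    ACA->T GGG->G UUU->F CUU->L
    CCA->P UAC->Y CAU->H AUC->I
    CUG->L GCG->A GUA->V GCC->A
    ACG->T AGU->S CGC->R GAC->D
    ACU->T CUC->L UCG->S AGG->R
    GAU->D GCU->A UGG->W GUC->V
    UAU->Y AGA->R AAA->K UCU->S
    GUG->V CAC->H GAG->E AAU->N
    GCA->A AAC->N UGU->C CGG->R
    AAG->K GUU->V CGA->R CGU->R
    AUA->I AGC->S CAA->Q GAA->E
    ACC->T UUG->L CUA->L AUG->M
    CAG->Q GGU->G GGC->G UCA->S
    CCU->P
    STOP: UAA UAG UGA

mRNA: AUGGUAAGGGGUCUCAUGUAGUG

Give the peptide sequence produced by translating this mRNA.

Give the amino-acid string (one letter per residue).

start AUG at pos 0
pos 0: AUG -> M; peptide=M
pos 3: GUA -> V; peptide=MV
pos 6: AGG -> R; peptide=MVR
pos 9: GGU -> G; peptide=MVRG
pos 12: CUC -> L; peptide=MVRGL
pos 15: AUG -> M; peptide=MVRGLM
pos 18: UAG -> STOP

Answer: MVRGLM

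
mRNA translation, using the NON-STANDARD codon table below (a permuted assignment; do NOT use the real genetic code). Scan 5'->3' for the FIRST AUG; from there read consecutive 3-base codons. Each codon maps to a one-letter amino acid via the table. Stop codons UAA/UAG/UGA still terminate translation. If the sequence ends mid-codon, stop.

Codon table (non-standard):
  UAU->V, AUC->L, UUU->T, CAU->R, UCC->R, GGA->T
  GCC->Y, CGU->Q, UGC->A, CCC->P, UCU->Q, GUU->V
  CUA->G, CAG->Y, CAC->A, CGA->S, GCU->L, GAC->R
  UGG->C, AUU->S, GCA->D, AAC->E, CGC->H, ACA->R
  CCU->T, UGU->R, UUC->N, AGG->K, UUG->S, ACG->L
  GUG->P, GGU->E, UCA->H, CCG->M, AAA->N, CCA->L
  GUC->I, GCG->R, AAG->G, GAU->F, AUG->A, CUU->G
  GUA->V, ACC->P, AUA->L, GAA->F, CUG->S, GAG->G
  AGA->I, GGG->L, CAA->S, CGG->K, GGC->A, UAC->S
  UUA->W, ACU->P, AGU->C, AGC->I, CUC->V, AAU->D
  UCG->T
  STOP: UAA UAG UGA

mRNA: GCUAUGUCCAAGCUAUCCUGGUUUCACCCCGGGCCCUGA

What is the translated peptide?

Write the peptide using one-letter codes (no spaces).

start AUG at pos 3
pos 3: AUG -> A; peptide=A
pos 6: UCC -> R; peptide=AR
pos 9: AAG -> G; peptide=ARG
pos 12: CUA -> G; peptide=ARGG
pos 15: UCC -> R; peptide=ARGGR
pos 18: UGG -> C; peptide=ARGGRC
pos 21: UUU -> T; peptide=ARGGRCT
pos 24: CAC -> A; peptide=ARGGRCTA
pos 27: CCC -> P; peptide=ARGGRCTAP
pos 30: GGG -> L; peptide=ARGGRCTAPL
pos 33: CCC -> P; peptide=ARGGRCTAPLP
pos 36: UGA -> STOP

Answer: ARGGRCTAPLP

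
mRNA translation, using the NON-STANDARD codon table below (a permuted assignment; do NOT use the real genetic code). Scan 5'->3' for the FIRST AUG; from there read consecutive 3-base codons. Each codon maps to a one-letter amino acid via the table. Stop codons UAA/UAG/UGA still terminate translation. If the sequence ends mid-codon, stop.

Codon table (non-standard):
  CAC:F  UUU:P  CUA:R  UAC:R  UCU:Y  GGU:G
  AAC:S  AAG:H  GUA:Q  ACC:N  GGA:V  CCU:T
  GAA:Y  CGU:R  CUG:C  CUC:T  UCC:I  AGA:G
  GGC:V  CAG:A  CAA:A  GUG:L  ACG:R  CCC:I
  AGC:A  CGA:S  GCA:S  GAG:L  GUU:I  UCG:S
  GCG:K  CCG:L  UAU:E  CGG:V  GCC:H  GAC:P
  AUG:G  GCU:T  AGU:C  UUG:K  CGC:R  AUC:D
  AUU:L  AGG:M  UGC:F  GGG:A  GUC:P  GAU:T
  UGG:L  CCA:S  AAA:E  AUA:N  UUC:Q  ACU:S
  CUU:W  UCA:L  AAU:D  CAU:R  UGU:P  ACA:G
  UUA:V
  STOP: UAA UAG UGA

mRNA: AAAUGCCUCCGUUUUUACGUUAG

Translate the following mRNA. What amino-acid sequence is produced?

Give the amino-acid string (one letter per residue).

start AUG at pos 2
pos 2: AUG -> G; peptide=G
pos 5: CCU -> T; peptide=GT
pos 8: CCG -> L; peptide=GTL
pos 11: UUU -> P; peptide=GTLP
pos 14: UUA -> V; peptide=GTLPV
pos 17: CGU -> R; peptide=GTLPVR
pos 20: UAG -> STOP

Answer: GTLPVR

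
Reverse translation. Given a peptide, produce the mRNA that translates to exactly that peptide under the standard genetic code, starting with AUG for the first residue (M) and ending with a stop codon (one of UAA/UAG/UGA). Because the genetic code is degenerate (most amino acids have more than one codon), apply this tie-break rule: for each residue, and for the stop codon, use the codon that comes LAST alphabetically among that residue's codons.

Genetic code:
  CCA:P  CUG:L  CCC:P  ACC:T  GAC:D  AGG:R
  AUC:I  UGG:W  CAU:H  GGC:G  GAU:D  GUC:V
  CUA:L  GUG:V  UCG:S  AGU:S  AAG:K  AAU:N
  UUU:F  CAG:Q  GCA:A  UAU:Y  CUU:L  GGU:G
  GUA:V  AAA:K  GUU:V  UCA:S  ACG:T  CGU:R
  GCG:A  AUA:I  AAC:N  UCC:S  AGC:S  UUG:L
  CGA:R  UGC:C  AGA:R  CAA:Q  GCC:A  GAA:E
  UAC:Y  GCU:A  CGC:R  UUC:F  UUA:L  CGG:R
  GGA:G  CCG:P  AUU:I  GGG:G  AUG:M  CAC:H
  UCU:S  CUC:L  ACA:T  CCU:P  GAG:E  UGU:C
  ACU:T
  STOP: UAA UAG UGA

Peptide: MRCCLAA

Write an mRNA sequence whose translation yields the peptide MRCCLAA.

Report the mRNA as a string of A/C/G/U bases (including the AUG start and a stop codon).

residue 1: M -> AUG (start codon)
residue 2: R codons sorted = AGA,AGG,CGA,CGC,CGG,CGU -> pick last = CGU
residue 3: C codons sorted = UGC,UGU -> pick last = UGU
residue 4: C codons sorted = UGC,UGU -> pick last = UGU
residue 5: L codons sorted = CUA,CUC,CUG,CUU,UUA,UUG -> pick last = UUG
residue 6: A codons sorted = GCA,GCC,GCG,GCU -> pick last = GCU
residue 7: A codons sorted = GCA,GCC,GCG,GCU -> pick last = GCU
terminator: stop codons sorted = UAA,UAG,UGA -> pick last = UGA

Answer: mRNA: AUGCGUUGUUGUUUGGCUGCUUGA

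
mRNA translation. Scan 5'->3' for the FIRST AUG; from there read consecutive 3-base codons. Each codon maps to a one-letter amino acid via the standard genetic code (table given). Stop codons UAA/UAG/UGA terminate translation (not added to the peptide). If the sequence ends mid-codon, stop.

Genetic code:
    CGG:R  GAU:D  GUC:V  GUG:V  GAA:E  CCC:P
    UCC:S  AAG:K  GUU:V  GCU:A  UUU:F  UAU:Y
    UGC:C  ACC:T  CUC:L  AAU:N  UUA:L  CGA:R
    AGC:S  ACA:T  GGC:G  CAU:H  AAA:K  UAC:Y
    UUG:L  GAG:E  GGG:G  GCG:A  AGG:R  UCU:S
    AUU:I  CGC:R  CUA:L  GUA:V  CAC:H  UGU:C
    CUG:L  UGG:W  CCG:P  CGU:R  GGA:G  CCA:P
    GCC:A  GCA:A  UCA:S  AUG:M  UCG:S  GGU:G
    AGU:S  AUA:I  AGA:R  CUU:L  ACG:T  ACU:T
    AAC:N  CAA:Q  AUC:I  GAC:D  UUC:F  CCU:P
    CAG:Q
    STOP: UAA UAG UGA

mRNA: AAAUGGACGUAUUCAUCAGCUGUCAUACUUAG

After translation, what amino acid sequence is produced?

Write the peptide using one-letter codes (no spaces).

Answer: MDVFISCHT

Derivation:
start AUG at pos 2
pos 2: AUG -> M; peptide=M
pos 5: GAC -> D; peptide=MD
pos 8: GUA -> V; peptide=MDV
pos 11: UUC -> F; peptide=MDVF
pos 14: AUC -> I; peptide=MDVFI
pos 17: AGC -> S; peptide=MDVFIS
pos 20: UGU -> C; peptide=MDVFISC
pos 23: CAU -> H; peptide=MDVFISCH
pos 26: ACU -> T; peptide=MDVFISCHT
pos 29: UAG -> STOP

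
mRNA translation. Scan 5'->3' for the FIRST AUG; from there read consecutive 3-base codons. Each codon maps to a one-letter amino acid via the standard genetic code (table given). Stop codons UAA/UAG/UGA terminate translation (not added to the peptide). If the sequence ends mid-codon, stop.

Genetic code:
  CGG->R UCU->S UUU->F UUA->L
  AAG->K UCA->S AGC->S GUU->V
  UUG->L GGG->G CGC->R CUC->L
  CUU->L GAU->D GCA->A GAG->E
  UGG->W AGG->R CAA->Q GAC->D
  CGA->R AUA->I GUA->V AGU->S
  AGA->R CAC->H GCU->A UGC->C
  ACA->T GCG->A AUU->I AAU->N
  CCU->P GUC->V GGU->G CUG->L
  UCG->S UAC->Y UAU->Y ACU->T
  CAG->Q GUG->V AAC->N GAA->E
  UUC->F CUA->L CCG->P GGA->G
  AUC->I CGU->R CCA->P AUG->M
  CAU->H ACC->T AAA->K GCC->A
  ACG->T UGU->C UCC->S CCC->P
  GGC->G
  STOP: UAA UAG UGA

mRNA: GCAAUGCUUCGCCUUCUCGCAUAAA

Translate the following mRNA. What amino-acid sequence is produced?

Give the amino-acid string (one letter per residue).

start AUG at pos 3
pos 3: AUG -> M; peptide=M
pos 6: CUU -> L; peptide=ML
pos 9: CGC -> R; peptide=MLR
pos 12: CUU -> L; peptide=MLRL
pos 15: CUC -> L; peptide=MLRLL
pos 18: GCA -> A; peptide=MLRLLA
pos 21: UAA -> STOP

Answer: MLRLLA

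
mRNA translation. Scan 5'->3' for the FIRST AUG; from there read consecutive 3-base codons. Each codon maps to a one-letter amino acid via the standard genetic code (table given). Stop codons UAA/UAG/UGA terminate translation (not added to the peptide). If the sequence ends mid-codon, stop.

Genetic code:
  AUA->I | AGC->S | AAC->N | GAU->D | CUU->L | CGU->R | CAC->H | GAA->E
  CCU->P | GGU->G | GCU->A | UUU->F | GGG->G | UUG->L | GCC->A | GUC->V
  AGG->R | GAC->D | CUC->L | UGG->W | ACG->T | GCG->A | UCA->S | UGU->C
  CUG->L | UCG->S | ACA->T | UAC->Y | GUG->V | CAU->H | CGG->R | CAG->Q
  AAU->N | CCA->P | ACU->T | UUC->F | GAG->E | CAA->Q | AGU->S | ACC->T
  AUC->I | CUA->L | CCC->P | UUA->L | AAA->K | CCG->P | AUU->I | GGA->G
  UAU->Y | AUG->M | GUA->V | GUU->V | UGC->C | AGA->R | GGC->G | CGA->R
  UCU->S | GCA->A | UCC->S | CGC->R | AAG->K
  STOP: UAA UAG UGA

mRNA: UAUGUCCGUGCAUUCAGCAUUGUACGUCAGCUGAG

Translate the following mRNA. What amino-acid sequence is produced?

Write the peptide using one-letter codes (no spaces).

Answer: MSVHSALYVS

Derivation:
start AUG at pos 1
pos 1: AUG -> M; peptide=M
pos 4: UCC -> S; peptide=MS
pos 7: GUG -> V; peptide=MSV
pos 10: CAU -> H; peptide=MSVH
pos 13: UCA -> S; peptide=MSVHS
pos 16: GCA -> A; peptide=MSVHSA
pos 19: UUG -> L; peptide=MSVHSAL
pos 22: UAC -> Y; peptide=MSVHSALY
pos 25: GUC -> V; peptide=MSVHSALYV
pos 28: AGC -> S; peptide=MSVHSALYVS
pos 31: UGA -> STOP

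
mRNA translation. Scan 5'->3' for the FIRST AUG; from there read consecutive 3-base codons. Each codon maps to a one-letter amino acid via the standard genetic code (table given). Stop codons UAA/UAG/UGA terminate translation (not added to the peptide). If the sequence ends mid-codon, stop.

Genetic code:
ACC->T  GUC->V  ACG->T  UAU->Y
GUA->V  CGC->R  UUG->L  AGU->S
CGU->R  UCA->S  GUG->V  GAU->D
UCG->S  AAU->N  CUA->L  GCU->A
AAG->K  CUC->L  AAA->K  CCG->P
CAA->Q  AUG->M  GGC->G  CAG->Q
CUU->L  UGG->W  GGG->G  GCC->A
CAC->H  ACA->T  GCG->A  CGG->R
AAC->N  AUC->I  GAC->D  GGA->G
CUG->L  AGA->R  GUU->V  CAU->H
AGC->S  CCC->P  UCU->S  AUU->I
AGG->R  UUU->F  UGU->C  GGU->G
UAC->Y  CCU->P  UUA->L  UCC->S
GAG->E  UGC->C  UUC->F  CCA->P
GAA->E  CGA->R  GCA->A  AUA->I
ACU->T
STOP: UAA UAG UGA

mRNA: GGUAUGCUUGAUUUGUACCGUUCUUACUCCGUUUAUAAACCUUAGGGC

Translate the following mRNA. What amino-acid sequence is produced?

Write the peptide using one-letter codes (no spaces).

start AUG at pos 3
pos 3: AUG -> M; peptide=M
pos 6: CUU -> L; peptide=ML
pos 9: GAU -> D; peptide=MLD
pos 12: UUG -> L; peptide=MLDL
pos 15: UAC -> Y; peptide=MLDLY
pos 18: CGU -> R; peptide=MLDLYR
pos 21: UCU -> S; peptide=MLDLYRS
pos 24: UAC -> Y; peptide=MLDLYRSY
pos 27: UCC -> S; peptide=MLDLYRSYS
pos 30: GUU -> V; peptide=MLDLYRSYSV
pos 33: UAU -> Y; peptide=MLDLYRSYSVY
pos 36: AAA -> K; peptide=MLDLYRSYSVYK
pos 39: CCU -> P; peptide=MLDLYRSYSVYKP
pos 42: UAG -> STOP

Answer: MLDLYRSYSVYKP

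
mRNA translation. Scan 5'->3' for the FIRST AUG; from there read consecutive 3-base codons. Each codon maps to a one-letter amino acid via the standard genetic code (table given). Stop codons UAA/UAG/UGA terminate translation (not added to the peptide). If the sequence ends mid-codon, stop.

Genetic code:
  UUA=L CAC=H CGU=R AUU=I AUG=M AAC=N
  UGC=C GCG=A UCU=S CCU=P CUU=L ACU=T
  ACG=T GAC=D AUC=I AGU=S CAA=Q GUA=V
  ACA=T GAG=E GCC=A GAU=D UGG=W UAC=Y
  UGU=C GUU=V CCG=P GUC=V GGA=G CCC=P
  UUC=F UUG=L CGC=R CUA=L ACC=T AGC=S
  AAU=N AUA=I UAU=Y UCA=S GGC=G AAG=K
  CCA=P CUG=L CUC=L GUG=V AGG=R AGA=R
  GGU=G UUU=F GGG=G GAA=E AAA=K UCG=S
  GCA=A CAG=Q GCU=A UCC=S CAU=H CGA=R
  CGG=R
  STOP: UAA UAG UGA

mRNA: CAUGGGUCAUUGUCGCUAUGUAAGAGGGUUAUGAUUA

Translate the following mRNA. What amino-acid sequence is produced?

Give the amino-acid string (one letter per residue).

start AUG at pos 1
pos 1: AUG -> M; peptide=M
pos 4: GGU -> G; peptide=MG
pos 7: CAU -> H; peptide=MGH
pos 10: UGU -> C; peptide=MGHC
pos 13: CGC -> R; peptide=MGHCR
pos 16: UAU -> Y; peptide=MGHCRY
pos 19: GUA -> V; peptide=MGHCRYV
pos 22: AGA -> R; peptide=MGHCRYVR
pos 25: GGG -> G; peptide=MGHCRYVRG
pos 28: UUA -> L; peptide=MGHCRYVRGL
pos 31: UGA -> STOP

Answer: MGHCRYVRGL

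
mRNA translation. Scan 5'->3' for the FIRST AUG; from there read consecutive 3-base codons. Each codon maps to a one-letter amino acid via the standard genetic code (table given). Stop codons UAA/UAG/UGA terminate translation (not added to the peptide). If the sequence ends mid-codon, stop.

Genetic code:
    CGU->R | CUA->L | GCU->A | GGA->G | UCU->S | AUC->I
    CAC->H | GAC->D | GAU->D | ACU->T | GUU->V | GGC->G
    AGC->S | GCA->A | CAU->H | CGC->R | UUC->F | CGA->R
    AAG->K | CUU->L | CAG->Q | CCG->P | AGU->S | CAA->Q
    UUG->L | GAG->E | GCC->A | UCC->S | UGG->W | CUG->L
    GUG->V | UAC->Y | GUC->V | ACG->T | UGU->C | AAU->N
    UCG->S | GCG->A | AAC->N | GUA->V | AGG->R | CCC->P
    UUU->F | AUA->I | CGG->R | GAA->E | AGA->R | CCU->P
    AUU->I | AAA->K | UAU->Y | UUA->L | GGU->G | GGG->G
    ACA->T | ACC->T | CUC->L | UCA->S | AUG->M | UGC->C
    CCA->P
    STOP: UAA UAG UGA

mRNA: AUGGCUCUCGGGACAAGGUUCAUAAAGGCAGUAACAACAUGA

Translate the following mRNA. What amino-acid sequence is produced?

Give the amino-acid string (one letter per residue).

start AUG at pos 0
pos 0: AUG -> M; peptide=M
pos 3: GCU -> A; peptide=MA
pos 6: CUC -> L; peptide=MAL
pos 9: GGG -> G; peptide=MALG
pos 12: ACA -> T; peptide=MALGT
pos 15: AGG -> R; peptide=MALGTR
pos 18: UUC -> F; peptide=MALGTRF
pos 21: AUA -> I; peptide=MALGTRFI
pos 24: AAG -> K; peptide=MALGTRFIK
pos 27: GCA -> A; peptide=MALGTRFIKA
pos 30: GUA -> V; peptide=MALGTRFIKAV
pos 33: ACA -> T; peptide=MALGTRFIKAVT
pos 36: ACA -> T; peptide=MALGTRFIKAVTT
pos 39: UGA -> STOP

Answer: MALGTRFIKAVTT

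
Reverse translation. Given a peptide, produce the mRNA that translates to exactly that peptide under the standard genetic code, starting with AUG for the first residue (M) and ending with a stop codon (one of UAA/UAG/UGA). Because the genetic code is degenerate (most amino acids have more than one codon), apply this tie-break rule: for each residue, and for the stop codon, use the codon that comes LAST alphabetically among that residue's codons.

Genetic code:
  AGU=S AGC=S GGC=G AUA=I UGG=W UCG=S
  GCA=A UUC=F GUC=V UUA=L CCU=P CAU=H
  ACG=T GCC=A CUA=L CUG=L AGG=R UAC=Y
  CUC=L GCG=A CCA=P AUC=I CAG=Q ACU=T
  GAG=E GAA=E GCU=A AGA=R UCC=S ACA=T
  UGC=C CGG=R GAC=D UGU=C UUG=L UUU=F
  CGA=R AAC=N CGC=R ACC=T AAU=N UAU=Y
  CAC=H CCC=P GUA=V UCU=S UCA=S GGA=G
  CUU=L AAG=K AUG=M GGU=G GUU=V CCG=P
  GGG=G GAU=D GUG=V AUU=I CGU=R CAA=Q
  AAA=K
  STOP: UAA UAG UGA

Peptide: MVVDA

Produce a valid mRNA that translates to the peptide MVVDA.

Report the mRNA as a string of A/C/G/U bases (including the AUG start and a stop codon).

residue 1: M -> AUG (start codon)
residue 2: V codons sorted = GUA,GUC,GUG,GUU -> pick last = GUU
residue 3: V codons sorted = GUA,GUC,GUG,GUU -> pick last = GUU
residue 4: D codons sorted = GAC,GAU -> pick last = GAU
residue 5: A codons sorted = GCA,GCC,GCG,GCU -> pick last = GCU
terminator: stop codons sorted = UAA,UAG,UGA -> pick last = UGA

Answer: mRNA: AUGGUUGUUGAUGCUUGA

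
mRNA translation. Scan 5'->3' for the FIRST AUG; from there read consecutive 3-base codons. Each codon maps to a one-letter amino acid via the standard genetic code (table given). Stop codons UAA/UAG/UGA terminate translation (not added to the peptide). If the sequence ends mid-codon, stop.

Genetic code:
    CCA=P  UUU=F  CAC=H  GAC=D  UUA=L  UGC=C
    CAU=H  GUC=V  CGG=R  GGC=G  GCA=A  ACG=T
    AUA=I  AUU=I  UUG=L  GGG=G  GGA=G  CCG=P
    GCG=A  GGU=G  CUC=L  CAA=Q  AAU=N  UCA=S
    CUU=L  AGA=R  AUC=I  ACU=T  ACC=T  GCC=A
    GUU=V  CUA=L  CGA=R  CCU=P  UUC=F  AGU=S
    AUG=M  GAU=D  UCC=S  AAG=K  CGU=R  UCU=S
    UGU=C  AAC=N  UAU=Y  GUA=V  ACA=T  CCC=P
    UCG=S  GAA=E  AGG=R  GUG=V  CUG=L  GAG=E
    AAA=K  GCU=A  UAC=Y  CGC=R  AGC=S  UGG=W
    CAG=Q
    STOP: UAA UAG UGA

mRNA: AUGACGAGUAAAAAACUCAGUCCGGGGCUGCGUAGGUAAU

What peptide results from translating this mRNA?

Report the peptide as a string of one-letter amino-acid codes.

Answer: MTSKKLSPGLRR

Derivation:
start AUG at pos 0
pos 0: AUG -> M; peptide=M
pos 3: ACG -> T; peptide=MT
pos 6: AGU -> S; peptide=MTS
pos 9: AAA -> K; peptide=MTSK
pos 12: AAA -> K; peptide=MTSKK
pos 15: CUC -> L; peptide=MTSKKL
pos 18: AGU -> S; peptide=MTSKKLS
pos 21: CCG -> P; peptide=MTSKKLSP
pos 24: GGG -> G; peptide=MTSKKLSPG
pos 27: CUG -> L; peptide=MTSKKLSPGL
pos 30: CGU -> R; peptide=MTSKKLSPGLR
pos 33: AGG -> R; peptide=MTSKKLSPGLRR
pos 36: UAA -> STOP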